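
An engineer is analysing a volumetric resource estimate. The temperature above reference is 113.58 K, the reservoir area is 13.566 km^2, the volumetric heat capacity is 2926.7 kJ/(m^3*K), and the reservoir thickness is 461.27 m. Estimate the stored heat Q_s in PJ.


Step 1: Vr = A*1e6*hr = 13.566*1e6*461.27 = 6.257589e+09 m^3
Step 2: Q_s = Vr*rhoc*dT/1e12 = 6.257589e+09*2926.7*113.58/1e12 = 2080.1 PJ
Q_s = 2080.1 PJ


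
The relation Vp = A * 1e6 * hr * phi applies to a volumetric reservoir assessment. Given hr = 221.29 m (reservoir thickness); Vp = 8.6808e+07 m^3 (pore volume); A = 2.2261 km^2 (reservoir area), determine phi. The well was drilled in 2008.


phi = Vp / (A * 1e6 * hr)
phi = 8.6808e+07 / (2.2261 * 1e6 * 221.29)
phi = 0.17622


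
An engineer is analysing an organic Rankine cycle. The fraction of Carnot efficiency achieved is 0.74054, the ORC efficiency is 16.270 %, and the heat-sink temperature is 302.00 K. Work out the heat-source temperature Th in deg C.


Th = Tc / (1 - (eta_orc/100)/f)
Th = 302.00 / (1 - (16.270/100)/0.74054)
Th = 387.0329 K
Convert to deg C: 387.0329 - 273.15 = 113.88 deg C
Th = 113.88 deg C


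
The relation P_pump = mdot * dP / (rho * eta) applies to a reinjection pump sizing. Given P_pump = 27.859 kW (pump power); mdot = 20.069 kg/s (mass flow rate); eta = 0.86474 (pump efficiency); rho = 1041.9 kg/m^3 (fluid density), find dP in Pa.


dP = P_pump * rho * eta / mdot
dP = 27.859 * 1041.9 * 0.86474 / 20.069
dP = 1250.695 kPa
Convert: 1250.695 kPa * 1000.0 = 1.2507e+06 Pa
dP = 1.2507e+06 Pa


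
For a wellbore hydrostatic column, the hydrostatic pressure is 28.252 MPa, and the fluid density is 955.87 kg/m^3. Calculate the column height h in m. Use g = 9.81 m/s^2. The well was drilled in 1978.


h = P * 1e6 / (g * rho)
h = 28.252 * 1e6 / (9.81 * 955.87)
h = 3012.9 m


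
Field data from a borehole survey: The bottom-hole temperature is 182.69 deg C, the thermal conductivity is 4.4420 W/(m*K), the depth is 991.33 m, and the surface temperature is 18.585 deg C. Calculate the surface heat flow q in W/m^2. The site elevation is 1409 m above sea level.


Step 1: grad = (T_d - T_surf)/d * 1000 = (182.69 - 18.585)/991.33 * 1000 = 165.5402 deg C/km
Step 2: q = k * grad / 1000 = 4.442 * 165.5402 / 1000 = 0.73533 W/m^2
q = 0.73533 W/m^2


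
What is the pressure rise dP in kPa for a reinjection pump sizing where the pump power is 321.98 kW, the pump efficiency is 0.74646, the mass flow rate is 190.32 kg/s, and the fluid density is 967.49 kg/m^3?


dP = P_pump * rho * eta / mdot
dP = 321.98 * 967.49 * 0.74646 / 190.32
dP = 1221.8 kPa


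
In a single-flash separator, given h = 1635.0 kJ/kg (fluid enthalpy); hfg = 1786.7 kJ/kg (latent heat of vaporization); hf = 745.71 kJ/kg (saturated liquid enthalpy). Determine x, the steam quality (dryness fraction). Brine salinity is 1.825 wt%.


x = (h - hf) / hfg
x = (1635.0 - 745.71) / 1786.7
x = 0.49773


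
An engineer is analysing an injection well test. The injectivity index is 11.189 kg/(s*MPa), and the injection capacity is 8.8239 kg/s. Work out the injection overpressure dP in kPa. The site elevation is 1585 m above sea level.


dP = mdot * 1000 / II
dP = 8.8239 * 1000 / 11.189
dP = 788.62 kPa


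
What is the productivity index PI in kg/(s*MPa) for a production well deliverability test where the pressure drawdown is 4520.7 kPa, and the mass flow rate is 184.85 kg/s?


PI = mdot * 1000 / dP
PI = 184.85 * 1000 / 4520.7
PI = 40.890 kg/(s*MPa)


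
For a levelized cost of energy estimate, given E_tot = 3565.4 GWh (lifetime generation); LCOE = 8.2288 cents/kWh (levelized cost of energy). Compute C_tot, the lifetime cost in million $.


C_tot = LCOE / 100 * E_tot
C_tot = 8.2288 / 100 * 3565.4
C_tot = 293.39 million $


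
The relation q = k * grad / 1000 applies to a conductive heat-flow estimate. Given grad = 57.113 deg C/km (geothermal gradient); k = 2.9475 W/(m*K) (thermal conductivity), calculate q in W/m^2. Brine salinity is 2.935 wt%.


q = k * grad / 1000
q = 2.9475 * 57.113 / 1000
q = 0.16834 W/m^2


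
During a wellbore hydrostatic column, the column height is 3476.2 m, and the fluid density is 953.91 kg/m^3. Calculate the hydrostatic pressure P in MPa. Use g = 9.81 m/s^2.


P = rho * g * h / 1e6
P = 953.91 * 9.81 * 3476.2 / 1e6
P = 32.530 MPa


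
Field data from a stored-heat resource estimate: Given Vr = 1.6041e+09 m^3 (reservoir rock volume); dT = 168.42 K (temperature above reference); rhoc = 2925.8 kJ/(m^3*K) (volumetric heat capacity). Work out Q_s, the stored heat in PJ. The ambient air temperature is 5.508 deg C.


Q_s = Vr * rhoc * dT / 1e12
Q_s = 1.6041e+09 * 2925.8 * 168.42 / 1e12
Q_s = 790.44 PJ


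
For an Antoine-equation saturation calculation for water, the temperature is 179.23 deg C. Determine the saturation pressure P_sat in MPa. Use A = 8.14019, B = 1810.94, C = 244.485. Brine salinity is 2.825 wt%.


P_sat = 10^(A - B/(C + T)) / 760 * 0.101325
P_sat = 10^(8.14019 - 1810.94/(244.485 + 179.23)) / 760 * 0.101325
P_sat = 0.97980 MPa


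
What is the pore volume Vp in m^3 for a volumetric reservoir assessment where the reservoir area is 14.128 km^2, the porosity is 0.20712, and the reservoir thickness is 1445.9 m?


Vp = A * 1e6 * hr * phi
Vp = 14.128 * 1e6 * 1445.9 * 0.20712
Vp = 4.2310e+09 m^3


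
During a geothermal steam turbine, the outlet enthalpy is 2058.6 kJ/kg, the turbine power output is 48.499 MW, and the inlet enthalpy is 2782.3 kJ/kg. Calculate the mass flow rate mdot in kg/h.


mdot = P * 1000 / (h_in - h_out)
mdot = 48.499 * 1000 / (2782.3 - 2058.6)
mdot = 67.01534 kg/s
Convert: 67.01534 kg/s * 3600.0 = 2.4126e+05 kg/h
mdot = 2.4126e+05 kg/h


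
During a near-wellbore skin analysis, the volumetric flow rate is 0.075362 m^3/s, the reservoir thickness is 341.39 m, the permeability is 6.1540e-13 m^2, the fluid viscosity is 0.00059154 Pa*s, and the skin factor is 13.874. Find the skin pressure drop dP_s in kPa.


dP_s = S * q * mu / (2*pi*k*hr) / 1000
dP_s = 13.874 * 0.075362 * 0.00059154 / (2*pi*6.1540e-13*341.39) / 1000
dP_s = 468.54 kPa


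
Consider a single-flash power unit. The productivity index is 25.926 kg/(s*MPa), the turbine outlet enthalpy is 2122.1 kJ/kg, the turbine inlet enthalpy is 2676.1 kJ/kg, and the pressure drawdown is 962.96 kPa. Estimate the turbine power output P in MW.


Step 1: mdot = PI * dP / 1000 = 25.926 * 962.96 / 1000 = 24.96570 kg/s
Step 2: P = mdot*(h_in - h_out)/1000 = 24.96570*(2676.1 - 2122.1)/1000 = 13.831 MW
P = 13.831 MW


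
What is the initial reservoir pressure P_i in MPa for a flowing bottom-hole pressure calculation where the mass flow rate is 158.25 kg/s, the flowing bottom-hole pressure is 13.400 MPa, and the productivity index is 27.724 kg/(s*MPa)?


P_i = P_wf + mdot / PI
P_i = 13.400 + 158.25 / 27.724
P_i = 19.108 MPa


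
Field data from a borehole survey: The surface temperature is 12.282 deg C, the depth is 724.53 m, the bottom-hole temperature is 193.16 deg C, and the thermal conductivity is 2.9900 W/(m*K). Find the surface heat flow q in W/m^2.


Step 1: grad = (T_d - T_surf)/d * 1000 = (193.16 - 12.282)/724.53 * 1000 = 249.6487 deg C/km
Step 2: q = k * grad / 1000 = 2.99 * 249.6487 / 1000 = 0.74645 W/m^2
q = 0.74645 W/m^2


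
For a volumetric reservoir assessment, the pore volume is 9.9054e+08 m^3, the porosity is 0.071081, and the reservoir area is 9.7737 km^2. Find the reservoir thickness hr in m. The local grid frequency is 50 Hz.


hr = Vp / (A * 1e6 * phi)
hr = 9.9054e+08 / (9.7737 * 1e6 * 0.071081)
hr = 1425.8 m


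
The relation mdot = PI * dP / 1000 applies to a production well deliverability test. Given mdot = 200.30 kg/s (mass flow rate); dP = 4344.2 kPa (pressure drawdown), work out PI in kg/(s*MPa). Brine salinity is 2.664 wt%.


PI = mdot * 1000 / dP
PI = 200.30 * 1000 / 4344.2
PI = 46.107 kg/(s*MPa)


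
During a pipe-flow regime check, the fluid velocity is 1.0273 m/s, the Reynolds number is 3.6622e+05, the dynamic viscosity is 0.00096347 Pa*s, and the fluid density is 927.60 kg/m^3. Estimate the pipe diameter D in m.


D = Re * mu / (rho * vel)
D = 3.6622e+05 * 0.00096347 / (927.60 * 1.0273)
D = 0.37027 m


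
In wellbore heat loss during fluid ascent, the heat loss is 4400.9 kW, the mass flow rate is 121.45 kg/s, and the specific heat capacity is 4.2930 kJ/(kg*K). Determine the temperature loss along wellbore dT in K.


dT = Q_loss / (mdot * cp)
dT = 4400.9 / (121.45 * 4.2930)
dT = 8.4408 K


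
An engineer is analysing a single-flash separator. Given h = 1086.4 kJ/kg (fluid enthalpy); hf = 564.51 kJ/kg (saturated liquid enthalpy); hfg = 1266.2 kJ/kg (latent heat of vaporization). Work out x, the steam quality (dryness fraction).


x = (h - hf) / hfg
x = (1086.4 - 564.51) / 1266.2
x = 0.41217


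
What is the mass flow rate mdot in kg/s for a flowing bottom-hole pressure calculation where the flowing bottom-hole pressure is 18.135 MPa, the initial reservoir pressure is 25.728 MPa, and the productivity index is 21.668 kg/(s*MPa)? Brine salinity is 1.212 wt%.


mdot = (P_i - P_wf) * PI
mdot = (25.728 - 18.135) * 21.668
mdot = 164.53 kg/s


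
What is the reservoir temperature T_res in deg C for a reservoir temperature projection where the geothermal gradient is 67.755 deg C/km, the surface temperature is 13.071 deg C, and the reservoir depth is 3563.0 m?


T_res = T_surf + grad * d / 1000
T_res = 13.071 + 67.755 * 3563.0 / 1000
T_res = 254.48 deg C


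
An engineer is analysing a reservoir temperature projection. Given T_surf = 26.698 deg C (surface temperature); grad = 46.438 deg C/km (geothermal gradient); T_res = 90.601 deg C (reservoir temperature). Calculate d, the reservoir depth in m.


d = (T_res - T_surf) / grad * 1000
d = (90.601 - 26.698) / 46.438 * 1000
d = 1376.1 m


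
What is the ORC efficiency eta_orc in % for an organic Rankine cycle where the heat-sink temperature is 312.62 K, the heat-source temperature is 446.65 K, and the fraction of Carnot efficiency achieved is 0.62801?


eta_orc = (1 - Tc/Th) * f * 100
eta_orc = (1 - 312.62/446.65) * 0.62801 * 100
eta_orc = 18.845 %


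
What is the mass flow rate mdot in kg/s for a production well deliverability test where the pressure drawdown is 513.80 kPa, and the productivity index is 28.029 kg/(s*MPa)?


mdot = PI * dP / 1000
mdot = 28.029 * 513.80 / 1000
mdot = 14.401 kg/s


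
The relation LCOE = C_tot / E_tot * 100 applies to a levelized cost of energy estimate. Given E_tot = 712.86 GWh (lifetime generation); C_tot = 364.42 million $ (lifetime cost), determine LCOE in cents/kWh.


LCOE = C_tot / E_tot * 100
LCOE = 364.42 / 712.86 * 100
LCOE = 51.121 cents/kWh


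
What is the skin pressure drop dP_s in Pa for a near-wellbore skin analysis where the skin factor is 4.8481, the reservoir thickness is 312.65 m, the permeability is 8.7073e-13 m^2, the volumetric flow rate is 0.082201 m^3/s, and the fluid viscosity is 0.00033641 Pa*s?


dP_s = S * q * mu / (2*pi*k*hr) / 1000
dP_s = 4.8481 * 0.082201 * 0.00033641 / (2*pi*8.7073e-13*312.65) / 1000
dP_s = 78.37829 kPa
Convert: 78.37829 kPa * 1000.0 = 78378 Pa
dP_s = 78378 Pa


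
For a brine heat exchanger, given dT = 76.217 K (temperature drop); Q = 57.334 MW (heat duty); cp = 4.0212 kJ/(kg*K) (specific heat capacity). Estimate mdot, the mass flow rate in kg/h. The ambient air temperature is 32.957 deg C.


mdot = Q * 1000 / (cp * dT)
mdot = 57.334 * 1000 / (4.0212 * 76.217)
mdot = 187.0702 kg/s
Convert: 187.0702 kg/s * 3600.0 = 6.7345e+05 kg/h
mdot = 6.7345e+05 kg/h


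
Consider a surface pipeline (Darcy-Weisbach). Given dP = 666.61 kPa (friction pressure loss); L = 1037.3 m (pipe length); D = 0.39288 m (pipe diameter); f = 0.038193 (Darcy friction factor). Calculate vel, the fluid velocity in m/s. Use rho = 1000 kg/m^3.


vel = sqrt(dP*1000*2*D / (f*L*rho))
vel = sqrt(666.61*1000*2*0.39288 / (0.038193*1037.3*1000))
vel = 3.6361 m/s


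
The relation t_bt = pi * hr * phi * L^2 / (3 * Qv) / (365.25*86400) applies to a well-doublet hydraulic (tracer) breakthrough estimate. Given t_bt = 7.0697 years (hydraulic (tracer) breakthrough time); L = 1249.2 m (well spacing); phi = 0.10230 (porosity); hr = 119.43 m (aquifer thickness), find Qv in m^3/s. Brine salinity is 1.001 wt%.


Qv = pi*hr*phi*L^2 / (3*t_bt*365.25*86400)
Qv = pi*119.43*0.10230*1249.2^2 / (3*7.0697*365.25*86400)
Qv = 0.089490 m^3/s


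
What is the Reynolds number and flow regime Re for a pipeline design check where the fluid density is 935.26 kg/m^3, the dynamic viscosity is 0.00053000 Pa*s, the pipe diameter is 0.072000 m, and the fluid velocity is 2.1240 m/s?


Step 1: Re = rho*vel*D/mu = 935.26*2.124*0.072/0.00053 = 2.6986e+05
Step 2: Re = 2.6986e+05 > 4000, so flow is turbulent.
Re = 2.6986e+05 (turbulent)


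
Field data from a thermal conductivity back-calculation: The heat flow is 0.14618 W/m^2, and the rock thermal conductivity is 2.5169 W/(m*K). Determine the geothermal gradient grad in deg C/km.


grad = q / k * 1000
grad = 0.14618 / 2.5169 * 1000
grad = 58.079 deg C/km


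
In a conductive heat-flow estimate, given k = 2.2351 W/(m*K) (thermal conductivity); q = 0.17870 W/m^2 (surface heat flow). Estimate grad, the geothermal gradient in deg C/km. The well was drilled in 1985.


grad = q * 1000 / k
grad = 0.17870 * 1000 / 2.2351
grad = 79.952 deg C/km


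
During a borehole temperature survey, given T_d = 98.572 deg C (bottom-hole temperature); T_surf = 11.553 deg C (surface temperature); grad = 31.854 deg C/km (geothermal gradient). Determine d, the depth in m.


d = (T_d - T_surf) / grad * 1000
d = (98.572 - 11.553) / 31.854 * 1000
d = 2731.8 m


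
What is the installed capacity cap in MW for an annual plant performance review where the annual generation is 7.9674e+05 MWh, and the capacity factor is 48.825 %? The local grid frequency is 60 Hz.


cap = E_a / (CF/100 * 8760)
cap = 7.9674e+05 / (48.825/100 * 8760)
cap = 186.28 MW


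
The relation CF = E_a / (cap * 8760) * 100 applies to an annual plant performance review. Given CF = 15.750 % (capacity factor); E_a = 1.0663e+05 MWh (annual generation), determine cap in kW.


cap = E_a / (CF/100 * 8760)
cap = 1.0663e+05 / (15.750/100 * 8760)
cap = 77.28492 MW
Convert: 77.28492 MW * 1000.0 = 77285 kW
cap = 77285 kW


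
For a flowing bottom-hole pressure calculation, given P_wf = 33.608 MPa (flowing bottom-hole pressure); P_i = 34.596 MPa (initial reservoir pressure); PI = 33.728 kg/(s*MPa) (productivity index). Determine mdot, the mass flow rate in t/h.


mdot = (P_i - P_wf) * PI
mdot = (34.596 - 33.608) * 33.728
mdot = 33.32326 kg/s
Convert: 33.32326 kg/s * 3.6 = 119.96 t/h
mdot = 119.96 t/h


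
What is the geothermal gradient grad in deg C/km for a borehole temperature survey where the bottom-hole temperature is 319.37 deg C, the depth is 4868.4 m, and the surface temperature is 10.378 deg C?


grad = (T_d - T_surf) / d * 1000
grad = (319.37 - 10.378) / 4868.4 * 1000
grad = 63.469 deg C/km


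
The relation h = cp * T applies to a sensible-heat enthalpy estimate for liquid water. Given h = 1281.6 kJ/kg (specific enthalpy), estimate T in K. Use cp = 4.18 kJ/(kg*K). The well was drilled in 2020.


T = h / cp
T = 1281.6 / 4.18
T = 306.6029 deg C
Convert to K: 306.6029 + 273.15 = 579.75 K
T = 579.75 K


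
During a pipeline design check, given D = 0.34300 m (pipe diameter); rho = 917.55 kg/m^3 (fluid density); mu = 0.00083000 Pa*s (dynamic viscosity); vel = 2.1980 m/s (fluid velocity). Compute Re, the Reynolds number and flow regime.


Step 1: Re = rho*vel*D/mu = 917.55*2.198*0.343/0.00083 = 8.3344e+05
Step 2: Re = 8.3344e+05 > 4000, so flow is turbulent.
Re = 8.3344e+05 (turbulent)


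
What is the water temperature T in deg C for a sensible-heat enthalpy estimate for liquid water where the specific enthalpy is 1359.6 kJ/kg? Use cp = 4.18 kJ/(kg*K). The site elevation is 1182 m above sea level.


T = h / cp
T = 1359.6 / 4.18
T = 325.26 deg C


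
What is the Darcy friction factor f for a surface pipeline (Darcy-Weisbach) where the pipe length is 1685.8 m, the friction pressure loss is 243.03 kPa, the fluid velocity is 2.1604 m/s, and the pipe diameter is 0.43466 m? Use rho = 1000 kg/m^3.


f = dP*1000 / ((L/D)*(rho*vel^2/2))
f = 243.03*1000 / ((1685.8/0.43466)*(1000*2.1604^2/2))
f = 0.026851


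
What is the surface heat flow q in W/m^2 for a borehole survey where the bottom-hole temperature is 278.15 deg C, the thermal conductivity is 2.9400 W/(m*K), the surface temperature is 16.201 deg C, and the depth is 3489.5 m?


Step 1: grad = (T_d - T_surf)/d * 1000 = (278.15 - 16.201)/3489.5 * 1000 = 75.06777 deg C/km
Step 2: q = k * grad / 1000 = 2.94 * 75.06777 / 1000 = 0.22070 W/m^2
q = 0.22070 W/m^2


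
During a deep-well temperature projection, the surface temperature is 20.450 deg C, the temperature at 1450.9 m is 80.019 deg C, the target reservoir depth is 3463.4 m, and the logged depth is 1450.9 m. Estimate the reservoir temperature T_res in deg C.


Step 1: grad = (T_d1 - T_surf)/d1 * 1000 = (80.019 - 20.45)/1450.9 * 1000 = 41.05659 deg C/km
Step 2: T_res = T_surf + grad*d2/1000 = 20.45 + 41.05659*3463.4/1000 = 162.65 deg C
T_res = 162.65 deg C


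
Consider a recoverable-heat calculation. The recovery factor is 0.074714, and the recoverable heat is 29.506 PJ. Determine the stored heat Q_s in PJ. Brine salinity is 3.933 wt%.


Q_s = Q_rec / RF
Q_s = 29.506 / 0.074714
Q_s = 394.92 PJ


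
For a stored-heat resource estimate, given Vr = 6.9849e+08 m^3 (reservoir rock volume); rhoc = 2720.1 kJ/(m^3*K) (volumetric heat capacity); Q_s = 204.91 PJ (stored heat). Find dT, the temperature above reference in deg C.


dT = Q_s * 1e12 / (Vr * rhoc)
dT = 204.91 * 1e12 / (6.9849e+08 * 2720.1)
dT = 107.8495 K
Convert (temperature difference, 1 K = 1 deg C): 107.8495 K = 107.8495 deg C
dT = 107.85 deg C


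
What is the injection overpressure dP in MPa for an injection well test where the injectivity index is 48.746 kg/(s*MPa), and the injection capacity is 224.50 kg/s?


dP = mdot * 1000 / II
dP = 224.50 * 1000 / 48.746
dP = 4605.506 kPa
Convert: 4605.506 kPa * 0.001 = 4.6055 MPa
dP = 4.6055 MPa


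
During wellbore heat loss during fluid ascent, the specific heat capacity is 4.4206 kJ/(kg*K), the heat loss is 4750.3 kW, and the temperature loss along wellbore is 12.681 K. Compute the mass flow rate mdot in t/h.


mdot = Q_loss / (cp * dT)
mdot = 4750.3 / (4.4206 * 12.681)
mdot = 84.73958 kg/s
Convert: 84.73958 kg/s * 3.6 = 305.06 t/h
mdot = 305.06 t/h


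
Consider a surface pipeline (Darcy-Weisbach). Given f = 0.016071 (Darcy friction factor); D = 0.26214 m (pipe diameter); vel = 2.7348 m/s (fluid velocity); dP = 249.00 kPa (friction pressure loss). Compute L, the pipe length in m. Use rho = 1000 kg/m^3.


L = dP*1000*D / (f*rho*vel^2/2)
L = 249.00*1000*0.26214 / (0.016071*1000*2.7348^2/2)
L = 1086.1 m


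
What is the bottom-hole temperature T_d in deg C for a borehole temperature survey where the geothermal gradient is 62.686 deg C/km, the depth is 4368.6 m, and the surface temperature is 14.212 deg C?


T_d = T_surf + grad * d / 1000
T_d = 14.212 + 62.686 * 4368.6 / 1000
T_d = 288.06 deg C


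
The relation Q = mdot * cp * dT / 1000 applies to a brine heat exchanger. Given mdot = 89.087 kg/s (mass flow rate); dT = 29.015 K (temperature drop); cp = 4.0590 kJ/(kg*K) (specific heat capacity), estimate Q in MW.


Q = mdot * cp * dT / 1000
Q = 89.087 * 4.0590 * 29.015 / 1000
Q = 10.492 MW


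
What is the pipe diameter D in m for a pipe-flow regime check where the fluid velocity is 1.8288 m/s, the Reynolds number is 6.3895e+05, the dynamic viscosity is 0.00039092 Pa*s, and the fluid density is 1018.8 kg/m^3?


D = Re * mu / (rho * vel)
D = 6.3895e+05 * 0.00039092 / (1018.8 * 1.8288)
D = 0.13406 m


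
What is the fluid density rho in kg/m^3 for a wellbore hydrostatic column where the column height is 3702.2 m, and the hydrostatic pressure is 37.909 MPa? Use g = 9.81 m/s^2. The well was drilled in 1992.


rho = P * 1e6 / (g * h)
rho = 37.909 * 1e6 / (9.81 * 3702.2)
rho = 1043.8 kg/m^3


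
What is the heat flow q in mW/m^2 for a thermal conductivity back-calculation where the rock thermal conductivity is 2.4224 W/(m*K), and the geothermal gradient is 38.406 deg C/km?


q = k * grad / 1000
q = 2.4224 * 38.406 / 1000
q = 0.09303469 W/m^2
Convert: 0.09303469 W/m^2 * 1000.0 = 93.035 mW/m^2
q = 93.035 mW/m^2


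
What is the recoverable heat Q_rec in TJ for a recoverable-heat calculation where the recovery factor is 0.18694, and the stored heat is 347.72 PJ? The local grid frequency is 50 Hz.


Q_rec = Q_s * RF
Q_rec = 347.72 * 0.18694
Q_rec = 65.00278 PJ
Convert: 65.00278 PJ * 1000.0 = 65003 TJ
Q_rec = 65003 TJ


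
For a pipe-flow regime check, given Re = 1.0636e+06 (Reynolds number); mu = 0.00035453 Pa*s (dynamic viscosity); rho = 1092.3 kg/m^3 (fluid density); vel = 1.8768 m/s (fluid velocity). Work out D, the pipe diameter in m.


D = Re * mu / (rho * vel)
D = 1.0636e+06 * 0.00035453 / (1092.3 * 1.8768)
D = 0.18394 m


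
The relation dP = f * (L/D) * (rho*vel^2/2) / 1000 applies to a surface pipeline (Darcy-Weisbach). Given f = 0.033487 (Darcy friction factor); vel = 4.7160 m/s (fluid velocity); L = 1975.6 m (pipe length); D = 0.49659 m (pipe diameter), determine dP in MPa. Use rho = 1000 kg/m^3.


dP = f * (L/D) * (rho*vel^2/2) / 1000
dP = 0.033487 * (1975.6/0.49659) * (1000*4.7160^2/2) / 1000
dP = 1481.477 kPa
Convert: 1481.477 kPa * 0.001 = 1.4815 MPa
dP = 1.4815 MPa


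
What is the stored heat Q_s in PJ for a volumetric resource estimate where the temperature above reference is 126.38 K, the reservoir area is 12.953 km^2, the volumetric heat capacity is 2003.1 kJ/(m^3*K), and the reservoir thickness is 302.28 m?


Step 1: Vr = A*1e6*hr = 12.953*1e6*302.28 = 3.915433e+09 m^3
Step 2: Q_s = Vr*rhoc*dT/1e12 = 3.915433e+09*2003.1*126.38/1e12 = 991.20 PJ
Q_s = 991.20 PJ


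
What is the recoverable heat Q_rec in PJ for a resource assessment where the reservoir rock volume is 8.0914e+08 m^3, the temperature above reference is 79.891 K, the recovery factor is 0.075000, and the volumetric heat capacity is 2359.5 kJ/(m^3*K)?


Step 1: Q_s = Vr*rhoc*dT/1e12 = 8.0914e+08*2359.5*79.891/1e12 = 152.5252 PJ
Step 2: Q_rec = Q_s * RF = 152.5252 * 0.075 = 11.439 PJ
Q_rec = 11.439 PJ


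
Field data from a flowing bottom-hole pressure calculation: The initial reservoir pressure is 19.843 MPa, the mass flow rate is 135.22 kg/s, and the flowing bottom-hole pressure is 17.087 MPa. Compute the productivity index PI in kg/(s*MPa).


PI = mdot / (P_i - P_wf)
PI = 135.22 / (19.843 - 17.087)
PI = 49.064 kg/(s*MPa)


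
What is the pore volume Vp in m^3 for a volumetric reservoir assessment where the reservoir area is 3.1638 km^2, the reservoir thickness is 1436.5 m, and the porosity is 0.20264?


Vp = A * 1e6 * hr * phi
Vp = 3.1638 * 1e6 * 1436.5 * 0.20264
Vp = 9.2096e+08 m^3


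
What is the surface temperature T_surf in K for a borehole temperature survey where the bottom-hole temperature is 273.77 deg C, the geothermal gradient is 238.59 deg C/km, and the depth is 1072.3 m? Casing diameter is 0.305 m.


T_surf = T_d - grad * d / 1000
T_surf = 273.77 - 238.59 * 1072.3 / 1000
T_surf = 17.92994 deg C
Convert to K: 17.92994 + 273.15 = 291.08 K
T_surf = 291.08 K


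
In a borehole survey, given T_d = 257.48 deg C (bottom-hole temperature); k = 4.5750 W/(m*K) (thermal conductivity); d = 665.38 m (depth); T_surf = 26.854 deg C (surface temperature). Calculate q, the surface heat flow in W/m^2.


Step 1: grad = (T_d - T_surf)/d * 1000 = (257.48 - 26.854)/665.38 * 1000 = 346.6080 deg C/km
Step 2: q = k * grad / 1000 = 4.575 * 346.6080 / 1000 = 1.5857 W/m^2
q = 1.5857 W/m^2


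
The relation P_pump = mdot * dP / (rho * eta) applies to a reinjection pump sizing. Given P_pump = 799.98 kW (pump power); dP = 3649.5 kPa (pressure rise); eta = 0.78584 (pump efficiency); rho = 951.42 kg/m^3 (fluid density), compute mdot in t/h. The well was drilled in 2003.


mdot = P_pump * rho * eta / dP
mdot = 799.98 * 951.42 * 0.78584 / 3649.5
mdot = 163.8899 kg/s
Convert: 163.8899 kg/s * 3.6 = 590.00 t/h
mdot = 590.00 t/h


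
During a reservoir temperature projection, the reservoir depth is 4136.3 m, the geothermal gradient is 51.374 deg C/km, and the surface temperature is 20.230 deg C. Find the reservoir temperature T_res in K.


T_res = T_surf + grad * d / 1000
T_res = 20.230 + 51.374 * 4136.3 / 1000
T_res = 232.7283 deg C
Convert to K: 232.7283 + 273.15 = 505.88 K
T_res = 505.88 K


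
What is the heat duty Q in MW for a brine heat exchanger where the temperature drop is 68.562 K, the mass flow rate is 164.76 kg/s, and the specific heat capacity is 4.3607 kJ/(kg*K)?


Q = mdot * cp * dT / 1000
Q = 164.76 * 4.3607 * 68.562 / 1000
Q = 49.260 MW


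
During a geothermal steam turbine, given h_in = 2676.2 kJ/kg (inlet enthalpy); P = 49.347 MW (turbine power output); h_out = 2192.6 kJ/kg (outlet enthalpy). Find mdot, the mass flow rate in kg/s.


mdot = P * 1000 / (h_in - h_out)
mdot = 49.347 * 1000 / (2676.2 - 2192.6)
mdot = 102.04 kg/s


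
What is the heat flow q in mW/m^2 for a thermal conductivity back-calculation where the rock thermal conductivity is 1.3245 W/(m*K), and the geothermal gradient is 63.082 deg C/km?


q = k * grad / 1000
q = 1.3245 * 63.082 / 1000
q = 0.08355211 W/m^2
Convert: 0.08355211 W/m^2 * 1000.0 = 83.552 mW/m^2
q = 83.552 mW/m^2


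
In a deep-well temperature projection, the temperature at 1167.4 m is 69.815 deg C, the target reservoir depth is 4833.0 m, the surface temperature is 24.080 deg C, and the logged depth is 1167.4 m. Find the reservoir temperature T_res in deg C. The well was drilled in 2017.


Step 1: grad = (T_d1 - T_surf)/d1 * 1000 = (69.815 - 24.08)/1167.4 * 1000 = 39.17680 deg C/km
Step 2: T_res = T_surf + grad*d2/1000 = 24.08 + 39.17680*4833.0/1000 = 213.42 deg C
T_res = 213.42 deg C


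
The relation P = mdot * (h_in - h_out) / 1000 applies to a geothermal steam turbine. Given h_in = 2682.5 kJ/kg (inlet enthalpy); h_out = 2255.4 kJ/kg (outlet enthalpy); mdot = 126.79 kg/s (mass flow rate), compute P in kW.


P = mdot * (h_in - h_out) / 1000
P = 126.79 * (2682.5 - 2255.4) / 1000
P = 54.15201 MW
Convert: 54.15201 MW * 1000.0 = 54152 kW
P = 54152 kW


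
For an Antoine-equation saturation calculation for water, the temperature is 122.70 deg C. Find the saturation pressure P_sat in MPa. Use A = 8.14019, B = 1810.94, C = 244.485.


P_sat = 10^(A - B/(C + T)) / 760 * 0.101325
P_sat = 10^(8.14019 - 1810.94/(244.485 + 122.70)) / 760 * 0.101325
P_sat = 0.21535 MPa


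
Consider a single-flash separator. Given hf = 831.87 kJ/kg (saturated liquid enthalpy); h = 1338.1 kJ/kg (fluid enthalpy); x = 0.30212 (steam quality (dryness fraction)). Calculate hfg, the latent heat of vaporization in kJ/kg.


hfg = (h - hf) / x
hfg = (1338.1 - 831.87) / 0.30212
hfg = 1675.6 kJ/kg


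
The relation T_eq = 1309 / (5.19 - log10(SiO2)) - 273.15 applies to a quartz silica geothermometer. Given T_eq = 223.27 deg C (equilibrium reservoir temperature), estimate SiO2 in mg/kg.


SiO2 = 10^(5.19 - 1309/(T_eq + 273.15))
SiO2 = 10^(5.19 - 1309/(223.27 + 273.15))
SiO2 = 357.37 mg/kg


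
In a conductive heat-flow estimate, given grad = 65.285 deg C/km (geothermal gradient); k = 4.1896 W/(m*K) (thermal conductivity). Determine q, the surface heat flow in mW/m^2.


q = k * grad / 1000
q = 4.1896 * 65.285 / 1000
q = 0.2735180 W/m^2
Convert: 0.2735180 W/m^2 * 1000.0 = 273.52 mW/m^2
q = 273.52 mW/m^2


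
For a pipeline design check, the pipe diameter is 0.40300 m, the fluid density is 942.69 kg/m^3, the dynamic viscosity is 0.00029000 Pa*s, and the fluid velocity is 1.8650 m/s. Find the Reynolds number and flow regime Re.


Step 1: Re = rho*vel*D/mu = 942.69*1.865*0.403/0.00029 = 2.4432e+06
Step 2: Re = 2.4432e+06 > 4000, so flow is turbulent.
Re = 2.4432e+06 (turbulent)


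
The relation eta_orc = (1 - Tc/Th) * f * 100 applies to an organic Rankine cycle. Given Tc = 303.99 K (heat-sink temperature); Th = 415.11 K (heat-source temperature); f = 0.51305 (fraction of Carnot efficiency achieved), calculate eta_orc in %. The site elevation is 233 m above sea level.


eta_orc = (1 - Tc/Th) * f * 100
eta_orc = (1 - 303.99/415.11) * 0.51305 * 100
eta_orc = 13.734 %


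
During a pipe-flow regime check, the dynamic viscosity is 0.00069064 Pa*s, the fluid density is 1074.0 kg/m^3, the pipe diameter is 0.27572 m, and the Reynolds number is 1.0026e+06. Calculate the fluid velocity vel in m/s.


vel = Re * mu / (rho * D)
vel = 1.0026e+06 * 0.00069064 / (1074.0 * 0.27572)
vel = 2.3383 m/s


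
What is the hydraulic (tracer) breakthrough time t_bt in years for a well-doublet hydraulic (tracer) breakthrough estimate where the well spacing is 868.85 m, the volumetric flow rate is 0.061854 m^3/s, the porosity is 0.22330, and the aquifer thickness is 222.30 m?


t_bt = pi * hr * phi * L^2 / (3 * Qv) / (365.25*86400)
t_bt = pi * 222.30 * 0.22330 * 868.85^2 / (3 * 0.061854) / (365.25*86400)
t_bt = 20.104 years


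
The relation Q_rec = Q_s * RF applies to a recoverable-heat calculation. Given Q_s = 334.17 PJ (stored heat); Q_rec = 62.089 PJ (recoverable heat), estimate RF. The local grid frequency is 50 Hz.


RF = Q_rec / Q_s
RF = 62.089 / 334.17
RF = 0.18580


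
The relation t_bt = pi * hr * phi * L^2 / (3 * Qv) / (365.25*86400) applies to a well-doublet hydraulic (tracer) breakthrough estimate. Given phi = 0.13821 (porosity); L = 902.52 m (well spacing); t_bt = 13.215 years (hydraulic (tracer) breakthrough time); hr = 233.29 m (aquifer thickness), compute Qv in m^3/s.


Qv = pi*hr*phi*L^2 / (3*t_bt*365.25*86400)
Qv = pi*233.29*0.13821*902.52^2 / (3*13.215*365.25*86400)
Qv = 0.065949 m^3/s


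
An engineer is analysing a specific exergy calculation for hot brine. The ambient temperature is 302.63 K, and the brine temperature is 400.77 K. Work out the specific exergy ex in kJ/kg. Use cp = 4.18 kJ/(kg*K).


ex = cp * ((T_b - T_0) - T_0 * ln(T_b/T_0))
ex = 4.18 * ((400.77 - 302.63) - 302.63 * ln(400.77/302.63))
ex = 54.918 kJ/kg


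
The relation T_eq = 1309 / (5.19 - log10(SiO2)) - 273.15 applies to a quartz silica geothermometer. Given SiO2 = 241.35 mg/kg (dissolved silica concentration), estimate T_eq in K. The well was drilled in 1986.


T_eq = 1309 / (5.19 - log10(SiO2)) - 273.15
T_eq = 1309 / (5.19 - log10(241.35)) - 273.15
T_eq = 193.1256 deg C
Convert to K: 193.1256 + 273.15 = 466.28 K
T_eq = 466.28 K


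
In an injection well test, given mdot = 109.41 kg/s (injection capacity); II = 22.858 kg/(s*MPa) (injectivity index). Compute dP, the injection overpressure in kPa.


dP = mdot * 1000 / II
dP = 109.41 * 1000 / 22.858
dP = 4786.5 kPa


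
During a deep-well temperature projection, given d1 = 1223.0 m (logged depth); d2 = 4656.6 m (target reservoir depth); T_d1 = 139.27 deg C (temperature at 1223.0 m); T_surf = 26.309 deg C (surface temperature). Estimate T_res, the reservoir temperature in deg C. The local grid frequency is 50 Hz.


Step 1: grad = (T_d1 - T_surf)/d1 * 1000 = (139.27 - 26.309)/1223.0 * 1000 = 92.36386 deg C/km
Step 2: T_res = T_surf + grad*d2/1000 = 26.309 + 92.36386*4656.6/1000 = 456.41 deg C
T_res = 456.41 deg C


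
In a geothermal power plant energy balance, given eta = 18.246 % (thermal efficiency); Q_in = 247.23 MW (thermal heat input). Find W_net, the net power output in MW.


W_net = eta / 100 * Q_in
W_net = 18.246 / 100 * 247.23
W_net = 45.110 MW


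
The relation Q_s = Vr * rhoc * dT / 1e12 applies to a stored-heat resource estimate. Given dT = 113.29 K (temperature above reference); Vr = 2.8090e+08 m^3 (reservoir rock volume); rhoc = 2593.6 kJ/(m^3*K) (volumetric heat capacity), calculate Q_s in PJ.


Q_s = Vr * rhoc * dT / 1e12
Q_s = 2.8090e+08 * 2593.6 * 113.29 / 1e12
Q_s = 82.537 PJ


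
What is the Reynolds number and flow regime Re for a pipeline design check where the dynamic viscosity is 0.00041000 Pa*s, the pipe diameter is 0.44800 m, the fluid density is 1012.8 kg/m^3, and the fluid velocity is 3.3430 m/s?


Step 1: Re = rho*vel*D/mu = 1012.8*3.343*0.448/0.00041 = 3.6996e+06
Step 2: Re = 3.6996e+06 > 4000, so flow is turbulent.
Re = 3.6996e+06 (turbulent)


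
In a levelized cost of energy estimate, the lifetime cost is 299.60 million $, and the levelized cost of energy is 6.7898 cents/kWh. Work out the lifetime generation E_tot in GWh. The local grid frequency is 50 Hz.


E_tot = C_tot / LCOE * 100
E_tot = 299.60 / 6.7898 * 100
E_tot = 4412.5 GWh


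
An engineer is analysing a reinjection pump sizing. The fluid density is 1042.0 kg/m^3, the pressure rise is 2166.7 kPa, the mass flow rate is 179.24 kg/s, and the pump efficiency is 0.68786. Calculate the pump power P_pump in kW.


P_pump = mdot * dP / (rho * eta)
P_pump = 179.24 * 2166.7 / (1042.0 * 0.68786)
P_pump = 541.83 kW


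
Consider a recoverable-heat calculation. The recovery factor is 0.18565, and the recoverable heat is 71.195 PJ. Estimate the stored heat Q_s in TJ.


Q_s = Q_rec / RF
Q_s = 71.195 / 0.18565
Q_s = 383.4904 PJ
Convert: 383.4904 PJ * 1000.0 = 3.8349e+05 TJ
Q_s = 3.8349e+05 TJ


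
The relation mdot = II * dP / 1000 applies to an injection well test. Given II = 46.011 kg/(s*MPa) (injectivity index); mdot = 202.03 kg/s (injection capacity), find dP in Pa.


dP = mdot * 1000 / II
dP = 202.03 * 1000 / 46.011
dP = 4390.907 kPa
Convert: 4390.907 kPa * 1000.0 = 4.3909e+06 Pa
dP = 4.3909e+06 Pa


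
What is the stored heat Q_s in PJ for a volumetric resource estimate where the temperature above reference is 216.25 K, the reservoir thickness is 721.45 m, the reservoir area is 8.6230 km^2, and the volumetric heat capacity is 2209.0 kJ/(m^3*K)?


Step 1: Vr = A*1e6*hr = 8.623*1e6*721.45 = 6.221063e+09 m^3
Step 2: Q_s = Vr*rhoc*dT/1e12 = 6.221063e+09*2209.0*216.25/1e12 = 2971.8 PJ
Q_s = 2971.8 PJ


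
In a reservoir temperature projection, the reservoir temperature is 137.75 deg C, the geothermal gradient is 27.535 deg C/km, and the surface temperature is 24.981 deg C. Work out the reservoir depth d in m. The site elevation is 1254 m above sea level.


d = (T_res - T_surf) / grad * 1000
d = (137.75 - 24.981) / 27.535 * 1000
d = 4095.5 m


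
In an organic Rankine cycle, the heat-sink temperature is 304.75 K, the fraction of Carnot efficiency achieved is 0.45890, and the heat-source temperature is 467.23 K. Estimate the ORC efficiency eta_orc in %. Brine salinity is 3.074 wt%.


eta_orc = (1 - Tc/Th) * f * 100
eta_orc = (1 - 304.75/467.23) * 0.45890 * 100
eta_orc = 15.958 %


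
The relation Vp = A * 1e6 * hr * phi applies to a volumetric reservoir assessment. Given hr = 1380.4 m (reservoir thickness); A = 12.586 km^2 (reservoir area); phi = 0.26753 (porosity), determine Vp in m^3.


Vp = A * 1e6 * hr * phi
Vp = 12.586 * 1e6 * 1380.4 * 0.26753
Vp = 4.6480e+09 m^3


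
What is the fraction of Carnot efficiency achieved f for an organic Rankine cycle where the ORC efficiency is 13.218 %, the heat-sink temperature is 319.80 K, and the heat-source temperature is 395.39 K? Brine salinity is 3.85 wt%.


f = (eta_orc/100) / (1 - Tc/Th)
f = (13.218/100) / (1 - 319.80/395.39)
f = 0.69140


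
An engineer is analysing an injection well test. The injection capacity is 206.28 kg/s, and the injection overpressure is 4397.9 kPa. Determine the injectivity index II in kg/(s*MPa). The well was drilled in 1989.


II = mdot * 1000 / dP
II = 206.28 * 1000 / 4397.9
II = 46.904 kg/(s*MPa)


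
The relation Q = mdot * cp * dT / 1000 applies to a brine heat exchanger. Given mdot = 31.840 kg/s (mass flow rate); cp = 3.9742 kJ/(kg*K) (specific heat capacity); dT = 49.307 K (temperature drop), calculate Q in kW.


Q = mdot * cp * dT / 1000
Q = 31.840 * 3.9742 * 49.307 / 1000
Q = 6.239235 MW
Convert: 6.239235 MW * 1000.0 = 6239.2 kW
Q = 6239.2 kW


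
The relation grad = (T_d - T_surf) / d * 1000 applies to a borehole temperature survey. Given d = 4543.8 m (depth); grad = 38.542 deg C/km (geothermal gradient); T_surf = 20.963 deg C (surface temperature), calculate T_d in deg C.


T_d = T_surf + grad * d / 1000
T_d = 20.963 + 38.542 * 4543.8 / 1000
T_d = 196.09 deg C


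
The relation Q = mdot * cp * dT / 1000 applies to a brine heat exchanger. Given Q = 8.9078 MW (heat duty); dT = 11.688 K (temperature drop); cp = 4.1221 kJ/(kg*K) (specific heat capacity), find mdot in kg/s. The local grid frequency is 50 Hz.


mdot = Q * 1000 / (cp * dT)
mdot = 8.9078 * 1000 / (4.1221 * 11.688)
mdot = 184.89 kg/s


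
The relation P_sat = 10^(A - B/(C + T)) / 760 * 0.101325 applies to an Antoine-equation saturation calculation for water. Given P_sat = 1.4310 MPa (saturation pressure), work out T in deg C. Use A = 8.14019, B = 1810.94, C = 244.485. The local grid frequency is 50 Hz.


T = B / (A - log10(P_sat * 760 / 0.101325)) - C
T = 1810.94 / (8.14019 - log10(1.4310 * 760 / 0.101325)) - 244.485
T = 196.19 deg C


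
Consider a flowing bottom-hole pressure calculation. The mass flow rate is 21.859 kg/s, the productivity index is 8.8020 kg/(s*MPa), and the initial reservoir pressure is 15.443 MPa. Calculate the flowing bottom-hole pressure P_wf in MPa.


P_wf = P_i - mdot / PI
P_wf = 15.443 - 21.859 / 8.8020
P_wf = 12.960 MPa


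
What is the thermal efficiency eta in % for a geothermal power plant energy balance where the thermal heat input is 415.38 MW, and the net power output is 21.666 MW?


eta = W_net / Q_in * 100
eta = 21.666 / 415.38 * 100
eta = 5.2159 %


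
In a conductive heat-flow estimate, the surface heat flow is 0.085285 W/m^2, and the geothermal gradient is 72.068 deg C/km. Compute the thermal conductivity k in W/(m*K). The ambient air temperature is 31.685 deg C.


k = q * 1000 / grad
k = 0.085285 * 1000 / 72.068
k = 1.1834 W/(m*K)


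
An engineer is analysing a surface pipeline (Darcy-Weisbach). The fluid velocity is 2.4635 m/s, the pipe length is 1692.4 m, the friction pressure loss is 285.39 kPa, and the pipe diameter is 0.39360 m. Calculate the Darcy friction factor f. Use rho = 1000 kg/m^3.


f = dP*1000 / ((L/D)*(rho*vel^2/2))
f = 285.39*1000 / ((1692.4/0.39360)*(1000*2.4635^2/2))
f = 0.021873


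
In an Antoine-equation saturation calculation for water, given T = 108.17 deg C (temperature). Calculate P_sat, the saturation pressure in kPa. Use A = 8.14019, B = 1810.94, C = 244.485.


P_sat = 10^(A - B/(C + T)) / 760 * 0.101325
P_sat = 10^(8.14019 - 1810.94/(244.485 + 108.17)) / 760 * 0.101325
P_sat = 0.1348754 MPa
Convert: 0.1348754 MPa * 1000.0 = 134.88 kPa
P_sat = 134.88 kPa


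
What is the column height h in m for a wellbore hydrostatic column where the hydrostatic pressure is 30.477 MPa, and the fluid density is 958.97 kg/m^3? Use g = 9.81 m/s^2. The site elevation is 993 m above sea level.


h = P * 1e6 / (g * rho)
h = 30.477 * 1e6 / (9.81 * 958.97)
h = 3239.7 m


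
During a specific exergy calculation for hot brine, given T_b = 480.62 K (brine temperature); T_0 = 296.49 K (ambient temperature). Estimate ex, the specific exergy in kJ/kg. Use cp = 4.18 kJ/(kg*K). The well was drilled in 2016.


ex = cp * ((T_b - T_0) - T_0 * ln(T_b/T_0))
ex = 4.18 * ((480.62 - 296.49) - 296.49 * ln(480.62/296.49))
ex = 170.99 kJ/kg


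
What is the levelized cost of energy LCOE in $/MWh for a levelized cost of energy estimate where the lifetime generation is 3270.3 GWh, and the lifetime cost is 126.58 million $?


LCOE = C_tot / E_tot * 100
LCOE = 126.58 / 3270.3 * 100
LCOE = 3.870593 cents/kWh
Convert: 3.870593 cents/kWh * 10.0 = 38.706 $/MWh
LCOE = 38.706 $/MWh


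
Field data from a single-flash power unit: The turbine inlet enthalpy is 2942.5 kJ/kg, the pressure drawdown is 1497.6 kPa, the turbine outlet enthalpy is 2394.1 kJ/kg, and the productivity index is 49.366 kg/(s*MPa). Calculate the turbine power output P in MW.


Step 1: mdot = PI * dP / 1000 = 49.366 * 1497.6 / 1000 = 73.93052 kg/s
Step 2: P = mdot*(h_in - h_out)/1000 = 73.93052*(2942.5 - 2394.1)/1000 = 40.543 MW
P = 40.543 MW
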